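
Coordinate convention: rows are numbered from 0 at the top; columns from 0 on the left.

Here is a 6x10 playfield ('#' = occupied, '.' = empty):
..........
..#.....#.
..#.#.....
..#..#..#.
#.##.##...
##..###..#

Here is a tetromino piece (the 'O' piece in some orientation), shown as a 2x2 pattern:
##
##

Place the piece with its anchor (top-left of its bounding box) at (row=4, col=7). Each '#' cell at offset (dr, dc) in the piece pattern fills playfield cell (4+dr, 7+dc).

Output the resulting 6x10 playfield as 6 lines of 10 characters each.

Answer: ..........
..#.....#.
..#.#.....
..#..#..#.
#.##.####.
##..######

Derivation:
Fill (4+0,7+0) = (4,7)
Fill (4+0,7+1) = (4,8)
Fill (4+1,7+0) = (5,7)
Fill (4+1,7+1) = (5,8)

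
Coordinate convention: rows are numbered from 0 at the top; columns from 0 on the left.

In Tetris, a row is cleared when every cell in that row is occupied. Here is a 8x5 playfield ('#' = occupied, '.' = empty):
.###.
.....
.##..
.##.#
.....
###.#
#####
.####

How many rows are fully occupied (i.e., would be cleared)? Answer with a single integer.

Check each row:
  row 0: 2 empty cells -> not full
  row 1: 5 empty cells -> not full
  row 2: 3 empty cells -> not full
  row 3: 2 empty cells -> not full
  row 4: 5 empty cells -> not full
  row 5: 1 empty cell -> not full
  row 6: 0 empty cells -> FULL (clear)
  row 7: 1 empty cell -> not full
Total rows cleared: 1

Answer: 1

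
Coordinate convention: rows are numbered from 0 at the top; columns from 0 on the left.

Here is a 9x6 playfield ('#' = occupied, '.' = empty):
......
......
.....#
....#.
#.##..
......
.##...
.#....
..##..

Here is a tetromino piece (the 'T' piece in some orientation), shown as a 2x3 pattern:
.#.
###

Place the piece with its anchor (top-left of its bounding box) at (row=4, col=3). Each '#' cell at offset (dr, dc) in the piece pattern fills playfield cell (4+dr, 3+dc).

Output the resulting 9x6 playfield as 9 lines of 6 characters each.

Fill (4+0,3+1) = (4,4)
Fill (4+1,3+0) = (5,3)
Fill (4+1,3+1) = (5,4)
Fill (4+1,3+2) = (5,5)

Answer: ......
......
.....#
....#.
#.###.
...###
.##...
.#....
..##..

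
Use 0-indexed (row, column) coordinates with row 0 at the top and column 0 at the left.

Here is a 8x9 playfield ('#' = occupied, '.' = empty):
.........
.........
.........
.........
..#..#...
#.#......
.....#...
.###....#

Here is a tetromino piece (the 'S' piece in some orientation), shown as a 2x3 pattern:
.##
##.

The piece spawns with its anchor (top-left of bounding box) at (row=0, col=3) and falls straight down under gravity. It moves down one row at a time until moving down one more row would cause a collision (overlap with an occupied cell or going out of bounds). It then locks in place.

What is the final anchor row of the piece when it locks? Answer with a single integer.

Answer: 3

Derivation:
Spawn at (row=0, col=3). Try each row:
  row 0: fits
  row 1: fits
  row 2: fits
  row 3: fits
  row 4: blocked -> lock at row 3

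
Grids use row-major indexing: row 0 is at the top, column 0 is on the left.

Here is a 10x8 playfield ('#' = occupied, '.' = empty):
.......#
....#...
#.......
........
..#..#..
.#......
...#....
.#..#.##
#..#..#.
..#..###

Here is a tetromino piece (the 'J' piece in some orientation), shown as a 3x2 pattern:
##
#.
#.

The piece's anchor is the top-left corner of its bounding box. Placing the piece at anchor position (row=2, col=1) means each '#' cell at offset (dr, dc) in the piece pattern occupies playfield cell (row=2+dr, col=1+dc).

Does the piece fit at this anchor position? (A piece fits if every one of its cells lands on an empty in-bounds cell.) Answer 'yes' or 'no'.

Answer: yes

Derivation:
Check each piece cell at anchor (2, 1):
  offset (0,0) -> (2,1): empty -> OK
  offset (0,1) -> (2,2): empty -> OK
  offset (1,0) -> (3,1): empty -> OK
  offset (2,0) -> (4,1): empty -> OK
All cells valid: yes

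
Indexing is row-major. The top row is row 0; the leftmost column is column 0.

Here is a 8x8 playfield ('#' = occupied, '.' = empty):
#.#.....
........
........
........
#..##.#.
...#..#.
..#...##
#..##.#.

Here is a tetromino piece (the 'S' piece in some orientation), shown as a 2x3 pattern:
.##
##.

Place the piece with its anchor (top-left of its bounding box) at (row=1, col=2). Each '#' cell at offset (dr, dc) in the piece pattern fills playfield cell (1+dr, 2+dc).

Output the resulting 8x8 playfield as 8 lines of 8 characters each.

Fill (1+0,2+1) = (1,3)
Fill (1+0,2+2) = (1,4)
Fill (1+1,2+0) = (2,2)
Fill (1+1,2+1) = (2,3)

Answer: #.#.....
...##...
..##....
........
#..##.#.
...#..#.
..#...##
#..##.#.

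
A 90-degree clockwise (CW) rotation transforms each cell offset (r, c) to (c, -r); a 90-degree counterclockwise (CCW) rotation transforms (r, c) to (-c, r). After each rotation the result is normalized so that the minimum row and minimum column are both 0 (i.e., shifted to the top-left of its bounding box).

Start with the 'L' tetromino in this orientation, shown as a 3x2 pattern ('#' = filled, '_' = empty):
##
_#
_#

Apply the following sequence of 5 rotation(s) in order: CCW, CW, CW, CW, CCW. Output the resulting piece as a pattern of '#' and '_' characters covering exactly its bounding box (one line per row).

Start:
##
_#
_#
After rotation 1 (CCW):
###
#__
After rotation 2 (CW):
##
_#
_#
After rotation 3 (CW):
__#
###
After rotation 4 (CW):
#_
#_
##
After rotation 5 (CCW):
__#
###

Answer: __#
###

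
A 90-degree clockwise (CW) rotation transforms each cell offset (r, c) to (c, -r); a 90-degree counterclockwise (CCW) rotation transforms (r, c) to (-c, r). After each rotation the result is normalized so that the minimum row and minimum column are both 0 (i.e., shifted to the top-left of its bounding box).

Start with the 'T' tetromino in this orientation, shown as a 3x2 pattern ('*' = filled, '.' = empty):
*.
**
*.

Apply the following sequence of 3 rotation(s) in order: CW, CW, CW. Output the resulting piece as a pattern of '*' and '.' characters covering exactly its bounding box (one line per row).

Answer: .*.
***

Derivation:
Start:
*.
**
*.
After rotation 1 (CW):
***
.*.
After rotation 2 (CW):
.*
**
.*
After rotation 3 (CW):
.*.
***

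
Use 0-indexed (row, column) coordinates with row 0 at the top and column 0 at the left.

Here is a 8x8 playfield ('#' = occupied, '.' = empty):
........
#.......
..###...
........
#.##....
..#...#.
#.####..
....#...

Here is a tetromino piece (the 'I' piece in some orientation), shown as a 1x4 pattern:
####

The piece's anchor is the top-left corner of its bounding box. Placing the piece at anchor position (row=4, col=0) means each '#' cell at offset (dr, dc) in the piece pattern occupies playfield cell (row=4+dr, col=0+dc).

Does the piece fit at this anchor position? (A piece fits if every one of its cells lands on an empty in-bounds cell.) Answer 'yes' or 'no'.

Check each piece cell at anchor (4, 0):
  offset (0,0) -> (4,0): occupied ('#') -> FAIL
  offset (0,1) -> (4,1): empty -> OK
  offset (0,2) -> (4,2): occupied ('#') -> FAIL
  offset (0,3) -> (4,3): occupied ('#') -> FAIL
All cells valid: no

Answer: no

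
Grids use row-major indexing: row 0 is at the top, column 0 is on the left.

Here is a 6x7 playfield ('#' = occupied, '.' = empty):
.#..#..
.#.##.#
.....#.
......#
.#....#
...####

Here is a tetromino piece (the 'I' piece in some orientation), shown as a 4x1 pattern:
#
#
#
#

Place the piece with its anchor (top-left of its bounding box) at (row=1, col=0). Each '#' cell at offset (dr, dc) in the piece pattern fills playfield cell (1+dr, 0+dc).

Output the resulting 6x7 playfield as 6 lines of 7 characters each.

Answer: .#..#..
##.##.#
#....#.
#.....#
##....#
...####

Derivation:
Fill (1+0,0+0) = (1,0)
Fill (1+1,0+0) = (2,0)
Fill (1+2,0+0) = (3,0)
Fill (1+3,0+0) = (4,0)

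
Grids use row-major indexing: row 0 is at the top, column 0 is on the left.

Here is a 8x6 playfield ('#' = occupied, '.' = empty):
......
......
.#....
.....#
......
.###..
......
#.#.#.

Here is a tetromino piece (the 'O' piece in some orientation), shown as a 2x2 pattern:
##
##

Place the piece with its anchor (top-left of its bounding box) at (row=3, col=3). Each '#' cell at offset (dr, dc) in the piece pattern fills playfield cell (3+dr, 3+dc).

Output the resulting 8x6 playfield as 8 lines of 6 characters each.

Fill (3+0,3+0) = (3,3)
Fill (3+0,3+1) = (3,4)
Fill (3+1,3+0) = (4,3)
Fill (3+1,3+1) = (4,4)

Answer: ......
......
.#....
...###
...##.
.###..
......
#.#.#.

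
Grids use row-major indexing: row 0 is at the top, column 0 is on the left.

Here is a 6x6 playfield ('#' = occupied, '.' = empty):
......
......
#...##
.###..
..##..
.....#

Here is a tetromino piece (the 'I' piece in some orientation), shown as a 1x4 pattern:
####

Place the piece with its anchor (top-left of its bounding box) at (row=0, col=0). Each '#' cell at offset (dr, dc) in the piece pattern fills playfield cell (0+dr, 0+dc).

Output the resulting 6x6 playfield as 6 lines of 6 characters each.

Fill (0+0,0+0) = (0,0)
Fill (0+0,0+1) = (0,1)
Fill (0+0,0+2) = (0,2)
Fill (0+0,0+3) = (0,3)

Answer: ####..
......
#...##
.###..
..##..
.....#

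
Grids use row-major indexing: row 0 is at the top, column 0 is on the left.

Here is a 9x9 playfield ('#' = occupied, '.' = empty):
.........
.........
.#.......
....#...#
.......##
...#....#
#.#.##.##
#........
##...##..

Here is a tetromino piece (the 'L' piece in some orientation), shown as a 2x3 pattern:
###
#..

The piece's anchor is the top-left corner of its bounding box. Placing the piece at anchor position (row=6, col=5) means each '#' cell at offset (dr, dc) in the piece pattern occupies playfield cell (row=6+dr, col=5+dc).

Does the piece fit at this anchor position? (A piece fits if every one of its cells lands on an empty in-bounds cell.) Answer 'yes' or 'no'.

Check each piece cell at anchor (6, 5):
  offset (0,0) -> (6,5): occupied ('#') -> FAIL
  offset (0,1) -> (6,6): empty -> OK
  offset (0,2) -> (6,7): occupied ('#') -> FAIL
  offset (1,0) -> (7,5): empty -> OK
All cells valid: no

Answer: no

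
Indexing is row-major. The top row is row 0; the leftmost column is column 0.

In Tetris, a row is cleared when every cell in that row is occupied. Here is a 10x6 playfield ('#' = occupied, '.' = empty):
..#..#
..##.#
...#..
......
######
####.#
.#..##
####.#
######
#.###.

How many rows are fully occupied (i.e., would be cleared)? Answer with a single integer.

Check each row:
  row 0: 4 empty cells -> not full
  row 1: 3 empty cells -> not full
  row 2: 5 empty cells -> not full
  row 3: 6 empty cells -> not full
  row 4: 0 empty cells -> FULL (clear)
  row 5: 1 empty cell -> not full
  row 6: 3 empty cells -> not full
  row 7: 1 empty cell -> not full
  row 8: 0 empty cells -> FULL (clear)
  row 9: 2 empty cells -> not full
Total rows cleared: 2

Answer: 2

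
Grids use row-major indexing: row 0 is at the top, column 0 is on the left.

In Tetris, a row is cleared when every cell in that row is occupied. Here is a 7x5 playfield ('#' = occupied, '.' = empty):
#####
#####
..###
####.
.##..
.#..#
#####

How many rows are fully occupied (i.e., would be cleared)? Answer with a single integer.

Check each row:
  row 0: 0 empty cells -> FULL (clear)
  row 1: 0 empty cells -> FULL (clear)
  row 2: 2 empty cells -> not full
  row 3: 1 empty cell -> not full
  row 4: 3 empty cells -> not full
  row 5: 3 empty cells -> not full
  row 6: 0 empty cells -> FULL (clear)
Total rows cleared: 3

Answer: 3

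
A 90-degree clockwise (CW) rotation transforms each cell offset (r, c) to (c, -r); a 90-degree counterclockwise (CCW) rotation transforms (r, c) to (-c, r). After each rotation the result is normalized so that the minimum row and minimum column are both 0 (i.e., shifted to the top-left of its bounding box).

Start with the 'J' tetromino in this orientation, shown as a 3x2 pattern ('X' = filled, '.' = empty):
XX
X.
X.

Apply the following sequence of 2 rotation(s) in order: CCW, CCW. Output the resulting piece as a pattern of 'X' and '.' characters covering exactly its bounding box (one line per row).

Start:
XX
X.
X.
After rotation 1 (CCW):
X..
XXX
After rotation 2 (CCW):
.X
.X
XX

Answer: .X
.X
XX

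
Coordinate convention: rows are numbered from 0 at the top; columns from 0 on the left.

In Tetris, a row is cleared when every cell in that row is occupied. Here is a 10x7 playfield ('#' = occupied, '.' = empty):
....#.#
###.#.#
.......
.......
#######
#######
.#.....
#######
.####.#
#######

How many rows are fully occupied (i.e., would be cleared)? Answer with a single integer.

Answer: 4

Derivation:
Check each row:
  row 0: 5 empty cells -> not full
  row 1: 2 empty cells -> not full
  row 2: 7 empty cells -> not full
  row 3: 7 empty cells -> not full
  row 4: 0 empty cells -> FULL (clear)
  row 5: 0 empty cells -> FULL (clear)
  row 6: 6 empty cells -> not full
  row 7: 0 empty cells -> FULL (clear)
  row 8: 2 empty cells -> not full
  row 9: 0 empty cells -> FULL (clear)
Total rows cleared: 4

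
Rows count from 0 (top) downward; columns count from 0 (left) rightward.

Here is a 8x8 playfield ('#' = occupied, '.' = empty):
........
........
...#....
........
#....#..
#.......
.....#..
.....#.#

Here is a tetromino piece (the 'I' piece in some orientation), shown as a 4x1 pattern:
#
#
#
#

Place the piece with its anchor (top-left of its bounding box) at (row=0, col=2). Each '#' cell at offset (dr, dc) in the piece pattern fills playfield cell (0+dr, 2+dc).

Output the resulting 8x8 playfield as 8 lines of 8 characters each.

Fill (0+0,2+0) = (0,2)
Fill (0+1,2+0) = (1,2)
Fill (0+2,2+0) = (2,2)
Fill (0+3,2+0) = (3,2)

Answer: ..#.....
..#.....
..##....
..#.....
#....#..
#.......
.....#..
.....#.#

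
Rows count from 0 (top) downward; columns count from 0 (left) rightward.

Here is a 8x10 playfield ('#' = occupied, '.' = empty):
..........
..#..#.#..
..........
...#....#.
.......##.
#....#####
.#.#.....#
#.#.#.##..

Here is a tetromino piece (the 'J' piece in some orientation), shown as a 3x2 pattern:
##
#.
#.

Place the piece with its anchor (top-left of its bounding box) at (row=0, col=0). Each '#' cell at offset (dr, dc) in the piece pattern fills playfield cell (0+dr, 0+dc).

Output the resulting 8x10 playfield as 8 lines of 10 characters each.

Fill (0+0,0+0) = (0,0)
Fill (0+0,0+1) = (0,1)
Fill (0+1,0+0) = (1,0)
Fill (0+2,0+0) = (2,0)

Answer: ##........
#.#..#.#..
#.........
...#....#.
.......##.
#....#####
.#.#.....#
#.#.#.##..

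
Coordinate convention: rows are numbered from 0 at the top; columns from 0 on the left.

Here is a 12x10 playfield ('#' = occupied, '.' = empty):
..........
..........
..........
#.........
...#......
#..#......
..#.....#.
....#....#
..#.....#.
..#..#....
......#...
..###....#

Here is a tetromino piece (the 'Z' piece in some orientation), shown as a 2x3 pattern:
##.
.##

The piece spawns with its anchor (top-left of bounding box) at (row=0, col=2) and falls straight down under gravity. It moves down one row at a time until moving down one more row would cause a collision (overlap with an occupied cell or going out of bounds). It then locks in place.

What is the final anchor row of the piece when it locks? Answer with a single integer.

Spawn at (row=0, col=2). Try each row:
  row 0: fits
  row 1: fits
  row 2: fits
  row 3: blocked -> lock at row 2

Answer: 2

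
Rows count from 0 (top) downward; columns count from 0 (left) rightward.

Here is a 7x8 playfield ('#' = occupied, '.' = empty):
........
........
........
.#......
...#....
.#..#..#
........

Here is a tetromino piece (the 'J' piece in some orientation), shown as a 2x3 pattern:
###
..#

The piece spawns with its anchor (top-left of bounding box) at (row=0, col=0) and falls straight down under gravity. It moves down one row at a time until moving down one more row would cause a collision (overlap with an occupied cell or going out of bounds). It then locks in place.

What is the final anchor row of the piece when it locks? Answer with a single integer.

Spawn at (row=0, col=0). Try each row:
  row 0: fits
  row 1: fits
  row 2: fits
  row 3: blocked -> lock at row 2

Answer: 2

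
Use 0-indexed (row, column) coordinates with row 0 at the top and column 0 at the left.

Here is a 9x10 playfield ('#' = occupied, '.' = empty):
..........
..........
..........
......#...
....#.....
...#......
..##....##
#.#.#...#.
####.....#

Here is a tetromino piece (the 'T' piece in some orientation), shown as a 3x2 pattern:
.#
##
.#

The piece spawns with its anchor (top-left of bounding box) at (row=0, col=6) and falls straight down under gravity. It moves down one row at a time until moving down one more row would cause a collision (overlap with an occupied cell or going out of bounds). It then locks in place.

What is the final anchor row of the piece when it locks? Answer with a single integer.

Answer: 1

Derivation:
Spawn at (row=0, col=6). Try each row:
  row 0: fits
  row 1: fits
  row 2: blocked -> lock at row 1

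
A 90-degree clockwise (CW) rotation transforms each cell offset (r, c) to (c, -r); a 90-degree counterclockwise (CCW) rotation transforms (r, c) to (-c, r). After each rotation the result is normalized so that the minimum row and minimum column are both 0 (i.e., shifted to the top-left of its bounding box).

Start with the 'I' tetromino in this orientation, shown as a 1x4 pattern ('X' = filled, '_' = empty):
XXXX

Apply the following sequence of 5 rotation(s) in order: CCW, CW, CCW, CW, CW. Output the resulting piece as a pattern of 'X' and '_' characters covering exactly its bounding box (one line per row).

Start:
XXXX
After rotation 1 (CCW):
X
X
X
X
After rotation 2 (CW):
XXXX
After rotation 3 (CCW):
X
X
X
X
After rotation 4 (CW):
XXXX
After rotation 5 (CW):
X
X
X
X

Answer: X
X
X
X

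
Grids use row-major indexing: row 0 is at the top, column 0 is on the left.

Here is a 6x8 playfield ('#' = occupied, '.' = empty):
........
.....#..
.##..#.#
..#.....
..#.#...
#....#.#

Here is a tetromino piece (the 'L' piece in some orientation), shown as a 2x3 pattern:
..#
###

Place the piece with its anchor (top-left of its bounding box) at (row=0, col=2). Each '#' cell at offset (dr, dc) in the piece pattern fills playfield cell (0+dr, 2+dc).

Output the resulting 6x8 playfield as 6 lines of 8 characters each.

Fill (0+0,2+2) = (0,4)
Fill (0+1,2+0) = (1,2)
Fill (0+1,2+1) = (1,3)
Fill (0+1,2+2) = (1,4)

Answer: ....#...
..####..
.##..#.#
..#.....
..#.#...
#....#.#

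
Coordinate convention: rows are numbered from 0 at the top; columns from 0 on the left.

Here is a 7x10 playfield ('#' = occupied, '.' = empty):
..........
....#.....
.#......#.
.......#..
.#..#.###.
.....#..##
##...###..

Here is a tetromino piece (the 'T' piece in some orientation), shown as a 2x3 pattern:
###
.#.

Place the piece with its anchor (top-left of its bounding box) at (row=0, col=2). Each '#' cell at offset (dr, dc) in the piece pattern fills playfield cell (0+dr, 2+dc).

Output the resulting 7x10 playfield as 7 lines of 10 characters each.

Answer: ..###.....
...##.....
.#......#.
.......#..
.#..#.###.
.....#..##
##...###..

Derivation:
Fill (0+0,2+0) = (0,2)
Fill (0+0,2+1) = (0,3)
Fill (0+0,2+2) = (0,4)
Fill (0+1,2+1) = (1,3)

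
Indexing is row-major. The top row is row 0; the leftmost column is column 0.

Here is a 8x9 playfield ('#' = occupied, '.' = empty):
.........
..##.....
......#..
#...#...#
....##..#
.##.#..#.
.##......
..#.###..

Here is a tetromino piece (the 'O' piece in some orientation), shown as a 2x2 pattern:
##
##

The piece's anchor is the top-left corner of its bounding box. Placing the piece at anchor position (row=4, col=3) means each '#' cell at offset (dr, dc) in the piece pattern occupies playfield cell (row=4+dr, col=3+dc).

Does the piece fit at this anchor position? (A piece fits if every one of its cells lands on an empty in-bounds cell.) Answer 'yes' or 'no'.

Answer: no

Derivation:
Check each piece cell at anchor (4, 3):
  offset (0,0) -> (4,3): empty -> OK
  offset (0,1) -> (4,4): occupied ('#') -> FAIL
  offset (1,0) -> (5,3): empty -> OK
  offset (1,1) -> (5,4): occupied ('#') -> FAIL
All cells valid: no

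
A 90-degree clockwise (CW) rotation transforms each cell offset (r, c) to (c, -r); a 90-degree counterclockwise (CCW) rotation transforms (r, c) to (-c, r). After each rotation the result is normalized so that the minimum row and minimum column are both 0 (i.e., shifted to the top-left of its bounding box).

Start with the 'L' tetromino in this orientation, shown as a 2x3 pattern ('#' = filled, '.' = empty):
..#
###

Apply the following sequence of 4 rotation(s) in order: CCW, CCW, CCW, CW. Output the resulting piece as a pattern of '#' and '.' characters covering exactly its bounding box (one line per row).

Start:
..#
###
After rotation 1 (CCW):
##
.#
.#
After rotation 2 (CCW):
###
#..
After rotation 3 (CCW):
#.
#.
##
After rotation 4 (CW):
###
#..

Answer: ###
#..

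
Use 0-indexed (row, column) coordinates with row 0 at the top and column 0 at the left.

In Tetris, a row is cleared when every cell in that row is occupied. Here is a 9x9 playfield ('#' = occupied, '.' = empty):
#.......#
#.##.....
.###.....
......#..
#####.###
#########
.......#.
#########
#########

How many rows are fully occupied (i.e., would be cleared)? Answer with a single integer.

Check each row:
  row 0: 7 empty cells -> not full
  row 1: 6 empty cells -> not full
  row 2: 6 empty cells -> not full
  row 3: 8 empty cells -> not full
  row 4: 1 empty cell -> not full
  row 5: 0 empty cells -> FULL (clear)
  row 6: 8 empty cells -> not full
  row 7: 0 empty cells -> FULL (clear)
  row 8: 0 empty cells -> FULL (clear)
Total rows cleared: 3

Answer: 3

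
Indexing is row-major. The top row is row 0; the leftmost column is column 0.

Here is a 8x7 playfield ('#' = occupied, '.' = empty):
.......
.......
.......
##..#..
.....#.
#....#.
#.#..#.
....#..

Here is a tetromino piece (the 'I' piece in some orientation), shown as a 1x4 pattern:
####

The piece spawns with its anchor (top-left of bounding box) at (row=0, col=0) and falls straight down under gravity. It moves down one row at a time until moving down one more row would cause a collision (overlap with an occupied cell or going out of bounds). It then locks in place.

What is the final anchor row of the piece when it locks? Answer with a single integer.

Answer: 2

Derivation:
Spawn at (row=0, col=0). Try each row:
  row 0: fits
  row 1: fits
  row 2: fits
  row 3: blocked -> lock at row 2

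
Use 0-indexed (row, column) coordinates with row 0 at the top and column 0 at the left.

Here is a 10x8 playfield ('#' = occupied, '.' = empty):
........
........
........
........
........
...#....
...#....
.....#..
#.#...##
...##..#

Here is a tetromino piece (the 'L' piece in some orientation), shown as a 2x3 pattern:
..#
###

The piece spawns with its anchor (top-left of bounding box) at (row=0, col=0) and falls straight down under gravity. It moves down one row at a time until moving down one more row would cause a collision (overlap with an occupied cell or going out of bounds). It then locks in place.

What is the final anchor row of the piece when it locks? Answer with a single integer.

Spawn at (row=0, col=0). Try each row:
  row 0: fits
  row 1: fits
  row 2: fits
  row 3: fits
  row 4: fits
  row 5: fits
  row 6: fits
  row 7: blocked -> lock at row 6

Answer: 6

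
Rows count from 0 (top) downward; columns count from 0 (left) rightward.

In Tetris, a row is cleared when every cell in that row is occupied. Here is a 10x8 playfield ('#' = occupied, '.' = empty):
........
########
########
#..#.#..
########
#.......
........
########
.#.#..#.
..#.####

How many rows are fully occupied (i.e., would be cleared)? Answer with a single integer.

Check each row:
  row 0: 8 empty cells -> not full
  row 1: 0 empty cells -> FULL (clear)
  row 2: 0 empty cells -> FULL (clear)
  row 3: 5 empty cells -> not full
  row 4: 0 empty cells -> FULL (clear)
  row 5: 7 empty cells -> not full
  row 6: 8 empty cells -> not full
  row 7: 0 empty cells -> FULL (clear)
  row 8: 5 empty cells -> not full
  row 9: 3 empty cells -> not full
Total rows cleared: 4

Answer: 4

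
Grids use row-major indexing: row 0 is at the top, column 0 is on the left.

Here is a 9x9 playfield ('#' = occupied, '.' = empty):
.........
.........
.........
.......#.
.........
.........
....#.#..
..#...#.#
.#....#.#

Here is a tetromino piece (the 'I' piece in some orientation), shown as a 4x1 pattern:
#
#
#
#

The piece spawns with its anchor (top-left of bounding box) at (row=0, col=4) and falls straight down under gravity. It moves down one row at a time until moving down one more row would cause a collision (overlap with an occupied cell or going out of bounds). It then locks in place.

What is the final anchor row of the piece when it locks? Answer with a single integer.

Spawn at (row=0, col=4). Try each row:
  row 0: fits
  row 1: fits
  row 2: fits
  row 3: blocked -> lock at row 2

Answer: 2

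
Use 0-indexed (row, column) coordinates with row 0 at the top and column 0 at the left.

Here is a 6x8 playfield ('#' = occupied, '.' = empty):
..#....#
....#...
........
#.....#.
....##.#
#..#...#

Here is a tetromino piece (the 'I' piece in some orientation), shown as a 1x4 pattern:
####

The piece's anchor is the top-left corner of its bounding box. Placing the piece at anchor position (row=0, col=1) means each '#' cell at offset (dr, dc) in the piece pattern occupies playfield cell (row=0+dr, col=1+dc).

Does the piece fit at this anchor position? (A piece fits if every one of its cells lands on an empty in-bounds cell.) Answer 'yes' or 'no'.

Check each piece cell at anchor (0, 1):
  offset (0,0) -> (0,1): empty -> OK
  offset (0,1) -> (0,2): occupied ('#') -> FAIL
  offset (0,2) -> (0,3): empty -> OK
  offset (0,3) -> (0,4): empty -> OK
All cells valid: no

Answer: no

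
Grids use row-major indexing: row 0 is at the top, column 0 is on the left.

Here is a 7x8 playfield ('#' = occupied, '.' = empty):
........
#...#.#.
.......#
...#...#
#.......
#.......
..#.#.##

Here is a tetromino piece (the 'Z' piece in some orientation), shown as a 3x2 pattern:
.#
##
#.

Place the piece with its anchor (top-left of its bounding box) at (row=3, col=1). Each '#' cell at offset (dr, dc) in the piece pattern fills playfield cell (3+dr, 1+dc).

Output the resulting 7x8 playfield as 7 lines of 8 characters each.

Fill (3+0,1+1) = (3,2)
Fill (3+1,1+0) = (4,1)
Fill (3+1,1+1) = (4,2)
Fill (3+2,1+0) = (5,1)

Answer: ........
#...#.#.
.......#
..##...#
###.....
##......
..#.#.##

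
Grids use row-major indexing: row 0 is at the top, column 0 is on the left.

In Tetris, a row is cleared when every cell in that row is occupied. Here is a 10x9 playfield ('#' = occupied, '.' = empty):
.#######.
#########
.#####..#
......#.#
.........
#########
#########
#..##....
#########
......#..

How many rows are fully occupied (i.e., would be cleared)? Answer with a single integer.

Check each row:
  row 0: 2 empty cells -> not full
  row 1: 0 empty cells -> FULL (clear)
  row 2: 3 empty cells -> not full
  row 3: 7 empty cells -> not full
  row 4: 9 empty cells -> not full
  row 5: 0 empty cells -> FULL (clear)
  row 6: 0 empty cells -> FULL (clear)
  row 7: 6 empty cells -> not full
  row 8: 0 empty cells -> FULL (clear)
  row 9: 8 empty cells -> not full
Total rows cleared: 4

Answer: 4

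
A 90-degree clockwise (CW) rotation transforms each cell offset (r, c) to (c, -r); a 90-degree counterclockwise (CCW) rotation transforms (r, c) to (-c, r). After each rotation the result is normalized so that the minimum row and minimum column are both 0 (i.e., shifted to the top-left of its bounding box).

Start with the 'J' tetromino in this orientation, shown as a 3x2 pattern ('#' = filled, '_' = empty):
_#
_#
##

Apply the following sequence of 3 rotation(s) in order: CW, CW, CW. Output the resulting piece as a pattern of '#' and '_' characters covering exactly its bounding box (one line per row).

Answer: ###
__#

Derivation:
Start:
_#
_#
##
After rotation 1 (CW):
#__
###
After rotation 2 (CW):
##
#_
#_
After rotation 3 (CW):
###
__#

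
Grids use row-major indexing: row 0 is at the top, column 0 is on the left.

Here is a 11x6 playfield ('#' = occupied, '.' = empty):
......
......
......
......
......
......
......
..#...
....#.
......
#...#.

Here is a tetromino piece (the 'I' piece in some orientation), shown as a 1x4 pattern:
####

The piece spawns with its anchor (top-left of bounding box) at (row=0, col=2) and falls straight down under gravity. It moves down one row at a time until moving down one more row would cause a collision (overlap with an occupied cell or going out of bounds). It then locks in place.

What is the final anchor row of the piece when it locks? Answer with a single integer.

Spawn at (row=0, col=2). Try each row:
  row 0: fits
  row 1: fits
  row 2: fits
  row 3: fits
  row 4: fits
  row 5: fits
  row 6: fits
  row 7: blocked -> lock at row 6

Answer: 6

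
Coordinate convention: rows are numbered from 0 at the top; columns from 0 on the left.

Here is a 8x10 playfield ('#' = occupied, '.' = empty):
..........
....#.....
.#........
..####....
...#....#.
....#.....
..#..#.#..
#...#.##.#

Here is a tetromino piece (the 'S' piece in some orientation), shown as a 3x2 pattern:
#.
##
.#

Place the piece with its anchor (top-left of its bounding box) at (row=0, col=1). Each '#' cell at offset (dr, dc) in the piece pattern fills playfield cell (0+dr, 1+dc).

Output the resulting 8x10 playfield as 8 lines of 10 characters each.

Fill (0+0,1+0) = (0,1)
Fill (0+1,1+0) = (1,1)
Fill (0+1,1+1) = (1,2)
Fill (0+2,1+1) = (2,2)

Answer: .#........
.##.#.....
.##.......
..####....
...#....#.
....#.....
..#..#.#..
#...#.##.#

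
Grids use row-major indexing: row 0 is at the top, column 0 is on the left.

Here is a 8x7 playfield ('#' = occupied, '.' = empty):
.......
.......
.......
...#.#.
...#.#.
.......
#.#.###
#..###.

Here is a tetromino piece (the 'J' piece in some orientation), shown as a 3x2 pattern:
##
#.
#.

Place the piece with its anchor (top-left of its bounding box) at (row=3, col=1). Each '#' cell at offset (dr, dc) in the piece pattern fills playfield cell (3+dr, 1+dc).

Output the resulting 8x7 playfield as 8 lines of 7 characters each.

Answer: .......
.......
.......
.###.#.
.#.#.#.
.#.....
#.#.###
#..###.

Derivation:
Fill (3+0,1+0) = (3,1)
Fill (3+0,1+1) = (3,2)
Fill (3+1,1+0) = (4,1)
Fill (3+2,1+0) = (5,1)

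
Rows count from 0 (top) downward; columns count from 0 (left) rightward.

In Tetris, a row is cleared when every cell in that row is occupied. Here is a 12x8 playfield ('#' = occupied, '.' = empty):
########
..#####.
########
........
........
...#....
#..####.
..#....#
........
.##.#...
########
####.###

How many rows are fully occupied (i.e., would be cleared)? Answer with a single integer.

Check each row:
  row 0: 0 empty cells -> FULL (clear)
  row 1: 3 empty cells -> not full
  row 2: 0 empty cells -> FULL (clear)
  row 3: 8 empty cells -> not full
  row 4: 8 empty cells -> not full
  row 5: 7 empty cells -> not full
  row 6: 3 empty cells -> not full
  row 7: 6 empty cells -> not full
  row 8: 8 empty cells -> not full
  row 9: 5 empty cells -> not full
  row 10: 0 empty cells -> FULL (clear)
  row 11: 1 empty cell -> not full
Total rows cleared: 3

Answer: 3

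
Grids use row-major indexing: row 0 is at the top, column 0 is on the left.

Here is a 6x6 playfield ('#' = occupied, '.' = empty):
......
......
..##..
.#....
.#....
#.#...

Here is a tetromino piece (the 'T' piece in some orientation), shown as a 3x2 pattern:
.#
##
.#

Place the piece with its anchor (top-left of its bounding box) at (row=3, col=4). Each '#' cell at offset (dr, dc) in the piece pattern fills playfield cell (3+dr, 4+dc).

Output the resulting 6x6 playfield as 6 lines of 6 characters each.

Answer: ......
......
..##..
.#...#
.#..##
#.#..#

Derivation:
Fill (3+0,4+1) = (3,5)
Fill (3+1,4+0) = (4,4)
Fill (3+1,4+1) = (4,5)
Fill (3+2,4+1) = (5,5)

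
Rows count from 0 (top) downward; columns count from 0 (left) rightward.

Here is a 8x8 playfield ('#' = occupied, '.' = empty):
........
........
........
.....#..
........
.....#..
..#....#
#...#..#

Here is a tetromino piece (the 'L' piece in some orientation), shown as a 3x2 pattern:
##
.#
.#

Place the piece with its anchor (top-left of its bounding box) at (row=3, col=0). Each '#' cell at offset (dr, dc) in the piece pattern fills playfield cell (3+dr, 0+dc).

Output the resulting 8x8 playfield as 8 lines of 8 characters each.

Fill (3+0,0+0) = (3,0)
Fill (3+0,0+1) = (3,1)
Fill (3+1,0+1) = (4,1)
Fill (3+2,0+1) = (5,1)

Answer: ........
........
........
##...#..
.#......
.#...#..
..#....#
#...#..#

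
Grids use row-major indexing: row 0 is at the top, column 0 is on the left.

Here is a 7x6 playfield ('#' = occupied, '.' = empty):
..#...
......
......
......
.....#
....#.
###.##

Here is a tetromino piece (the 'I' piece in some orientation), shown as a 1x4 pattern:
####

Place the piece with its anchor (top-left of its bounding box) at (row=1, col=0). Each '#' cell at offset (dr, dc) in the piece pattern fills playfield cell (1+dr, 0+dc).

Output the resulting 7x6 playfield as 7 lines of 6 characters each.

Answer: ..#...
####..
......
......
.....#
....#.
###.##

Derivation:
Fill (1+0,0+0) = (1,0)
Fill (1+0,0+1) = (1,1)
Fill (1+0,0+2) = (1,2)
Fill (1+0,0+3) = (1,3)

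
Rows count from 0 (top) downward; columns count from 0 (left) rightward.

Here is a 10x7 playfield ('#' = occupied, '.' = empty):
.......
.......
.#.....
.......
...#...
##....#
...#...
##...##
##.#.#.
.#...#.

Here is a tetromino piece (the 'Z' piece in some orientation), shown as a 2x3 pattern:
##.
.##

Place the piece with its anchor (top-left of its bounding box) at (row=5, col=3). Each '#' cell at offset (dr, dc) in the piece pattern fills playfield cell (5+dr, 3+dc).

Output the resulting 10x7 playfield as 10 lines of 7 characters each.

Fill (5+0,3+0) = (5,3)
Fill (5+0,3+1) = (5,4)
Fill (5+1,3+1) = (6,4)
Fill (5+1,3+2) = (6,5)

Answer: .......
.......
.#.....
.......
...#...
##.##.#
...###.
##...##
##.#.#.
.#...#.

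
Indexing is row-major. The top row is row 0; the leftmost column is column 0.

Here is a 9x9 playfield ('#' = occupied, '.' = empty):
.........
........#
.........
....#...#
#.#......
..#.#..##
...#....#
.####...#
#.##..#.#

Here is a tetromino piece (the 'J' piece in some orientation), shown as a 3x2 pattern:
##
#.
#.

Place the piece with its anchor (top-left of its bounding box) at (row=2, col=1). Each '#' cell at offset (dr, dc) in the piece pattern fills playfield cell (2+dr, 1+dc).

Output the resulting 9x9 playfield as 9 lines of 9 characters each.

Fill (2+0,1+0) = (2,1)
Fill (2+0,1+1) = (2,2)
Fill (2+1,1+0) = (3,1)
Fill (2+2,1+0) = (4,1)

Answer: .........
........#
.##......
.#..#...#
###......
..#.#..##
...#....#
.####...#
#.##..#.#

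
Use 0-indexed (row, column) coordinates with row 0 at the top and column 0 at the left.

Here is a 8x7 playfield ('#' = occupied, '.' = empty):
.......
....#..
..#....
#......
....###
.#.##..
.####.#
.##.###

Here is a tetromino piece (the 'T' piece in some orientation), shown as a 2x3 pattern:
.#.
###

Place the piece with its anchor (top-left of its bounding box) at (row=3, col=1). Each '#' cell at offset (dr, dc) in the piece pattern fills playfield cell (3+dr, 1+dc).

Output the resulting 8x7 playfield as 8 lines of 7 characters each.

Fill (3+0,1+1) = (3,2)
Fill (3+1,1+0) = (4,1)
Fill (3+1,1+1) = (4,2)
Fill (3+1,1+2) = (4,3)

Answer: .......
....#..
..#....
#.#....
.######
.#.##..
.####.#
.##.###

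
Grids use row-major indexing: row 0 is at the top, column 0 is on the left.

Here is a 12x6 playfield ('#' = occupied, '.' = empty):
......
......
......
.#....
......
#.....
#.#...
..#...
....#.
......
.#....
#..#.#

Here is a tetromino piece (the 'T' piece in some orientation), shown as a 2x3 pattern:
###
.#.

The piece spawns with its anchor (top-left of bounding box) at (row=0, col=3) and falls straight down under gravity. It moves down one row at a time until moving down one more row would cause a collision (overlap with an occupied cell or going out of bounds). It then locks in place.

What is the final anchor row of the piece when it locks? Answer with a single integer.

Answer: 6

Derivation:
Spawn at (row=0, col=3). Try each row:
  row 0: fits
  row 1: fits
  row 2: fits
  row 3: fits
  row 4: fits
  row 5: fits
  row 6: fits
  row 7: blocked -> lock at row 6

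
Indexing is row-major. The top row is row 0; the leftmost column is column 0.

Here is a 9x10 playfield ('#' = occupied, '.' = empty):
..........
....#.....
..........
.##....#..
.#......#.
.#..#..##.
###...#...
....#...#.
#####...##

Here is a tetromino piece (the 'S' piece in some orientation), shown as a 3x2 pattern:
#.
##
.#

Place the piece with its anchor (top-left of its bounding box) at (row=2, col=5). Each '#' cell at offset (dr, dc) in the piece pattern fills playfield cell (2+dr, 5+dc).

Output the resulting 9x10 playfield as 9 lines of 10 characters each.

Fill (2+0,5+0) = (2,5)
Fill (2+1,5+0) = (3,5)
Fill (2+1,5+1) = (3,6)
Fill (2+2,5+1) = (4,6)

Answer: ..........
....#.....
.....#....
.##..###..
.#....#.#.
.#..#..##.
###...#...
....#...#.
#####...##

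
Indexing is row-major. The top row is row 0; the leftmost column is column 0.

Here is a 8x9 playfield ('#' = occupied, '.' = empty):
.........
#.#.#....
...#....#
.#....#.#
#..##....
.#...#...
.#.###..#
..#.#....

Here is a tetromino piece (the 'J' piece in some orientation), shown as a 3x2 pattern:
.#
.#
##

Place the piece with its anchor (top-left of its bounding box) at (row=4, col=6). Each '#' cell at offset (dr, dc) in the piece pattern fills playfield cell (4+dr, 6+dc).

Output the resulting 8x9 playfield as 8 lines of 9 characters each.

Answer: .........
#.#.#....
...#....#
.#....#.#
#..##..#.
.#...#.#.
.#.######
..#.#....

Derivation:
Fill (4+0,6+1) = (4,7)
Fill (4+1,6+1) = (5,7)
Fill (4+2,6+0) = (6,6)
Fill (4+2,6+1) = (6,7)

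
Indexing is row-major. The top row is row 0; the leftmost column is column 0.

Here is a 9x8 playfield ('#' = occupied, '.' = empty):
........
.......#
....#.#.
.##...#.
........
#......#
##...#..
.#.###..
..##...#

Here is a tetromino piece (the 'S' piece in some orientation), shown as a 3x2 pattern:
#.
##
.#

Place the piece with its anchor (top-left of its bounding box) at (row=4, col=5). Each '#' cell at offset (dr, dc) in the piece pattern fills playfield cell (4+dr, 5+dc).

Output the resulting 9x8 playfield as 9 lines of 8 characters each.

Fill (4+0,5+0) = (4,5)
Fill (4+1,5+0) = (5,5)
Fill (4+1,5+1) = (5,6)
Fill (4+2,5+1) = (6,6)

Answer: ........
.......#
....#.#.
.##...#.
.....#..
#....###
##...##.
.#.###..
..##...#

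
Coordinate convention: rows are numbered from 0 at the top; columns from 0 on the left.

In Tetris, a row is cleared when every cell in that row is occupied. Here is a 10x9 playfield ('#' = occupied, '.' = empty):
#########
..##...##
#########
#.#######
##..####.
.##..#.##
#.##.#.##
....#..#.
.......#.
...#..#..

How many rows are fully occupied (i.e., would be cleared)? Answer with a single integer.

Check each row:
  row 0: 0 empty cells -> FULL (clear)
  row 1: 5 empty cells -> not full
  row 2: 0 empty cells -> FULL (clear)
  row 3: 1 empty cell -> not full
  row 4: 3 empty cells -> not full
  row 5: 4 empty cells -> not full
  row 6: 3 empty cells -> not full
  row 7: 7 empty cells -> not full
  row 8: 8 empty cells -> not full
  row 9: 7 empty cells -> not full
Total rows cleared: 2

Answer: 2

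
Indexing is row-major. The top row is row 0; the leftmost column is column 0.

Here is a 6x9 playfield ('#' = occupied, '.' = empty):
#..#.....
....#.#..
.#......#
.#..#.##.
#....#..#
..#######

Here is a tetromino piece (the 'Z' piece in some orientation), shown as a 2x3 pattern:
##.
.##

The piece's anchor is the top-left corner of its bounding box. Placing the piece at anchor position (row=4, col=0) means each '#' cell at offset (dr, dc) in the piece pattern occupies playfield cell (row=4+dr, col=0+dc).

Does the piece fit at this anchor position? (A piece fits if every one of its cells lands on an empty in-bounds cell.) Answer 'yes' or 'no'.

Answer: no

Derivation:
Check each piece cell at anchor (4, 0):
  offset (0,0) -> (4,0): occupied ('#') -> FAIL
  offset (0,1) -> (4,1): empty -> OK
  offset (1,1) -> (5,1): empty -> OK
  offset (1,2) -> (5,2): occupied ('#') -> FAIL
All cells valid: no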